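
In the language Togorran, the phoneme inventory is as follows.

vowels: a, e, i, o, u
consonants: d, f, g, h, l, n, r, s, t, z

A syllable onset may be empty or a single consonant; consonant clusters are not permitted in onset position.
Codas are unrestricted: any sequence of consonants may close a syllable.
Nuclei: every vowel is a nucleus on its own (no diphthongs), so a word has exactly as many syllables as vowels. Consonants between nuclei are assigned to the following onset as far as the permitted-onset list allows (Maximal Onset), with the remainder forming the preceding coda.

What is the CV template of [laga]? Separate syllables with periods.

CV.CV

Nuclei (vowels): a, a → 2 syllables.
V1 /a/ – V2 /a/: just /g/ — single C goes to the following onset.
Syllabification: la.ga.
Mapping each syllable to C/V: /la/ → CV, /ga/ → CV.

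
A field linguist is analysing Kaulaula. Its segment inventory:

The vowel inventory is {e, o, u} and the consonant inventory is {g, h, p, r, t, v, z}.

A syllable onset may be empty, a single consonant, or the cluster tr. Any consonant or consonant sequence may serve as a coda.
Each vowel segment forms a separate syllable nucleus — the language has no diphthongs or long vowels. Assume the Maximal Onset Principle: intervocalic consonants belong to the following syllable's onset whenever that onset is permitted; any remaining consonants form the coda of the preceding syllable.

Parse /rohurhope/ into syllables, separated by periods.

The vowels are o, u, o, e — 4 nuclei, so 4 syllables.
σ1/σ2 boundary: just /h/ — single C goes to the following onset.
σ2/σ3 boundary: cluster /rh/ — the longest permitted-onset suffix is /h/; onset = /h/, preceding coda = /r/.
σ3/σ4 boundary: just /p/ — single C goes to the following onset.

ro.hur.ho.pe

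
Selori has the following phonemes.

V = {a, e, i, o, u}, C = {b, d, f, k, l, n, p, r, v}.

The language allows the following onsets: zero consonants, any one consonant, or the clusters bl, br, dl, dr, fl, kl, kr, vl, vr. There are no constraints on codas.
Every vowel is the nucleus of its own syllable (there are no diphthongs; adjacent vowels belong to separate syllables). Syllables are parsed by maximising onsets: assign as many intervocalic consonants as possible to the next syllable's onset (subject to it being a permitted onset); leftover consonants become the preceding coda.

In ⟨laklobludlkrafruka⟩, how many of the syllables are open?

4

Vowels present: a, o, u, a, u, a; each is a nucleus, giving 6 syllables.
σ1/σ2 boundary: /kl/ is a licit onset in full, so it all attaches to the next syllable.
σ2/σ3 boundary: cluster /bl/ — /bl/ is itself a permitted onset, so the whole cluster goes right; preceding coda = ∅.
σ3/σ4 boundary: /dlkr/ — longest licit onset from the right is /kr/, leaving /dl/ as coda.
σ4/σ5 boundary: /fr/; trying suffixes from longest down, /r/ is the first permitted one, so coda /f/ | onset /r/.
σ5/σ6 boundary: /k/ → onset of the next syllable (single consonants are always licit onsets).
Syllabification: la.klo.bludl.kraf.ru.ka.
Classifying each syllable: /la/ (open), /klo/ (open), /bludl/ (closed), /kraf/ (closed), /ru/ (open), /ka/ (open).
Open syllables: 4.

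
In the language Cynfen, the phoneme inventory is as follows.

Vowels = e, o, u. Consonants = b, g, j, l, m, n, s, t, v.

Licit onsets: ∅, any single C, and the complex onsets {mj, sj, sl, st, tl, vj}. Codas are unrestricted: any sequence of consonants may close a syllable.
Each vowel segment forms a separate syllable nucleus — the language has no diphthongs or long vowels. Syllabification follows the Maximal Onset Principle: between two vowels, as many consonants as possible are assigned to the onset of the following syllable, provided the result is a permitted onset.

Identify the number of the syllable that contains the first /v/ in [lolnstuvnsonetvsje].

2

Vowels present: o, u, o, e, e; each is a nucleus, giving 5 syllables.
V1 /o/ – V2 /u/: /lnst/ splits as /ln/ + /st/ (/st/ is the longest suffix that is a licit onset).
V2 /u/ – V3 /o/: /vns/; trying suffixes from longest down, /s/ is the first permitted one, so coda /vn/ | onset /s/.
V3 /o/ – V4 /e/: /n/ → onset of the next syllable (single consonants are always licit onsets).
V4 /e/ – V5 /e/: /tvsj/ — longest licit onset from the right is /sj/, leaving /tv/ as coda.
Result: loln.stuvn.so.netv.sje.
The first /v/ is in the coda of syllable 2 (/stuvn/).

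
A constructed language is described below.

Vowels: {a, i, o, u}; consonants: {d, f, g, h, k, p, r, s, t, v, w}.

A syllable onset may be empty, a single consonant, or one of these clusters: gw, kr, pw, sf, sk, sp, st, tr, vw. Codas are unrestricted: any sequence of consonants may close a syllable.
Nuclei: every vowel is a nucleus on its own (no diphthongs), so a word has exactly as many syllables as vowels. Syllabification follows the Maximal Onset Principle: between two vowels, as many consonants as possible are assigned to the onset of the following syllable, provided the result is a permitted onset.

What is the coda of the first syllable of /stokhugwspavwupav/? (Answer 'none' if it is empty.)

Vowels present: o, u, a, u, a; each is a nucleus, giving 5 syllables.
V1 /o/ – V2 /u/: /kh/ splits as /k/ + /h/ (/h/ is the longest suffix that is a licit onset).
V2 /u/ – V3 /a/: /gwsp/ — longest licit onset from the right is /sp/, leaving /gw/ as coda.
V3 /a/ – V4 /u/: /vw/ is a licit onset in full, so it all attaches to the next syllable.
V4 /u/ – V5 /a/: /p/ is a single consonant, so it becomes the next onset.
Putting it together: stok.hugw.spa.vwu.pav.
Syllable 1 is /stok/: onset /st/, nucleus /o/, coda /k/.

k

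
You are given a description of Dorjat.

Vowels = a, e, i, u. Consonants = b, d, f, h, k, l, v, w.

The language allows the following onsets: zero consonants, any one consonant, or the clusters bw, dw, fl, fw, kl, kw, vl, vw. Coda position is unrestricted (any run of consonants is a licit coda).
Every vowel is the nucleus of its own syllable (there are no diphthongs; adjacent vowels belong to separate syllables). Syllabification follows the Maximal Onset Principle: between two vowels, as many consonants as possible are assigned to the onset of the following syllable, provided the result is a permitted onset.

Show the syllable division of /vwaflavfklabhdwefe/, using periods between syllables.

The vowels are a, a, a, e, e — 5 nuclei, so 5 syllables.
V1 /a/ – V2 /a/: /fl/ is a licit onset in full, so it all attaches to the next syllable.
V2 /a/ – V3 /a/: /vfkl/ splits as /vf/ + /kl/ (/kl/ is the longest suffix that is a licit onset).
V3 /a/ – V4 /e/: /bhdw/ splits as /bh/ + /dw/ (/dw/ is the longest suffix that is a licit onset).
V4 /e/ – V5 /e/: /f/ is a single consonant, so it becomes the next onset.

vwa.flavf.klabh.dwe.fe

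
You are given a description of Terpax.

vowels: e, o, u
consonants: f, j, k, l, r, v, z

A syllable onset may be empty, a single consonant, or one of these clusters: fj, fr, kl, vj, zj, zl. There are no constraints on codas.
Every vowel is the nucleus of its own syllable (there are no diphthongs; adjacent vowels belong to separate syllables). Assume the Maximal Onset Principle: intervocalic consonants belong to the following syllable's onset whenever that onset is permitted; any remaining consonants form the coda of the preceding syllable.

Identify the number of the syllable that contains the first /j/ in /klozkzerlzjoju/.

3

Vowels present: o, e, o, u; each is a nucleus, giving 4 syllables.
σ1/σ2 boundary: /zkz/; trying suffixes from longest down, /z/ is the first permitted one, so coda /zk/ | onset /z/.
σ2/σ3 boundary: cluster /rlzj/ — the longest permitted-onset suffix is /zj/; onset = /zj/, preceding coda = /rl/.
σ3/σ4 boundary: just /j/ — single C goes to the following onset.
Result: klozk.zerl.zjo.ju.
The first /j/ is in the onset of syllable 3 (/zjo/).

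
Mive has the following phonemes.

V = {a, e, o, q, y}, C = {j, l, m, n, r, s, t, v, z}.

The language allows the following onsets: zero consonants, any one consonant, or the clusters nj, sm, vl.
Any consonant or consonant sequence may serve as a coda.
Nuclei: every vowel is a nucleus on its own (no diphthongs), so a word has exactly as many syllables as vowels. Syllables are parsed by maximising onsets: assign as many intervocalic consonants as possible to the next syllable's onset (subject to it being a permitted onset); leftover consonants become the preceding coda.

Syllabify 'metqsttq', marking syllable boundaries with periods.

me.tqst.tq

The vowels are e, q, q — 3 nuclei, so 3 syllables.
Between /e/ (V1) and /q/ (V2): just /t/ — single C goes to the following onset.
Between /q/ (V2) and /q/ (V3): /stt/ splits as /st/ + /t/ (/t/ is the longest suffix that is a licit onset).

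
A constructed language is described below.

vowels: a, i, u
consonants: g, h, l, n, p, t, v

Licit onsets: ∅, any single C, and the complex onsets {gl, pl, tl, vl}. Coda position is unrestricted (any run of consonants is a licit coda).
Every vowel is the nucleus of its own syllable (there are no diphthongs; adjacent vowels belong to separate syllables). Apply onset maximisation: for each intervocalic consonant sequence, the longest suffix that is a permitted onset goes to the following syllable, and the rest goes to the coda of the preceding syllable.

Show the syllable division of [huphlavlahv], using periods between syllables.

huph.la.vlahv

Nuclei (vowels): u, a, a → 3 syllables.
V1 /u/ – V2 /a/: /phl/ — longest licit onset from the right is /l/, leaving /ph/ as coda.
V2 /a/ – V3 /a/: cluster /vl/ — /vl/ is itself a permitted onset, so the whole cluster goes right; preceding coda = ∅.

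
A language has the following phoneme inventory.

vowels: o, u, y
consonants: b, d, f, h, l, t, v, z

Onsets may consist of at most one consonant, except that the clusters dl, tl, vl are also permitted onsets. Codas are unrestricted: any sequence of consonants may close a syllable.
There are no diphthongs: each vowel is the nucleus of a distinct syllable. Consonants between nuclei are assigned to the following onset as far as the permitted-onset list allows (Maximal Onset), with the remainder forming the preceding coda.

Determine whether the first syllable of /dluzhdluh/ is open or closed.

closed

The vowels are u, u — 2 nuclei, so 2 syllables.
V1 /u/ – V2 /u/: /zhdl/ — longest licit onset from the right is /dl/, leaving /zh/ as coda.
Result: dluzh.dluh.
Syllable 1 is /dluzh/ with coda /zh/, so it is closed.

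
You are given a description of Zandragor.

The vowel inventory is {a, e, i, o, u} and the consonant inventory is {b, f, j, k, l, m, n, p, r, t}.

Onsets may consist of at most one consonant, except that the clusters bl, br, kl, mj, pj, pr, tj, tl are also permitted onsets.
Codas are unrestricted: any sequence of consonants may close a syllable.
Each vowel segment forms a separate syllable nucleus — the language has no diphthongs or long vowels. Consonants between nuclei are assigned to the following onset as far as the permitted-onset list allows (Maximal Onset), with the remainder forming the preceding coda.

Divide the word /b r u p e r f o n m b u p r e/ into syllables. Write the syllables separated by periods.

bru.per.fonm.bu.pre

Nuclei (vowels): u, e, o, u, e → 5 syllables.
/u…e/ gap (V1→V2): /p/ → onset of the next syllable (single consonants are always licit onsets).
/e…o/ gap (V2→V3): /rf/ splits as /r/ + /f/ (/f/ is the longest suffix that is a licit onset).
/o…u/ gap (V3→V4): cluster /nmb/ — the longest permitted-onset suffix is /b/; onset = /b/, preceding coda = /nm/.
/u…e/ gap (V4→V5): /pr/ — entire cluster is a permitted onset → onset /pr/, coda ∅.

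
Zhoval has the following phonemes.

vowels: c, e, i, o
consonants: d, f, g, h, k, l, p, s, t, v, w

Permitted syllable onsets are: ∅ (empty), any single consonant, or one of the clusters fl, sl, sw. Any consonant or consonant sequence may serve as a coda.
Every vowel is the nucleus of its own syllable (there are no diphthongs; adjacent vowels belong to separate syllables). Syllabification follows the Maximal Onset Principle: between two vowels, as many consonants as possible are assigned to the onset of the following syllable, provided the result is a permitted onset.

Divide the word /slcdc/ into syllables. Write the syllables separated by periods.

The vowels are c, c — 2 nuclei, so 2 syllables.
σ1/σ2 boundary: /d/ → onset of the next syllable (single consonants are always licit onsets).

slc.dc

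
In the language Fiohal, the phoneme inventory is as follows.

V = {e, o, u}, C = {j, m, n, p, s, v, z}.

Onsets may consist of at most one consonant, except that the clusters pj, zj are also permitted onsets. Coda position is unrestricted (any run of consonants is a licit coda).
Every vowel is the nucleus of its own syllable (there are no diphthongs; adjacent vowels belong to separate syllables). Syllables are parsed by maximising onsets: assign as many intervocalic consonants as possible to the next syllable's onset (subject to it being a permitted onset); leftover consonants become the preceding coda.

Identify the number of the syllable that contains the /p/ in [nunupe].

3

The vowels are u, u, e — 3 nuclei, so 3 syllables.
/u…u/ gap (V1→V2): /n/ is a single consonant, so it becomes the next onset.
/u…e/ gap (V2→V3): /p/ → onset of the next syllable (single consonants are always licit onsets).
Result: nu.nu.pe.
The /p/ is in the onset of syllable 3 (/pe/).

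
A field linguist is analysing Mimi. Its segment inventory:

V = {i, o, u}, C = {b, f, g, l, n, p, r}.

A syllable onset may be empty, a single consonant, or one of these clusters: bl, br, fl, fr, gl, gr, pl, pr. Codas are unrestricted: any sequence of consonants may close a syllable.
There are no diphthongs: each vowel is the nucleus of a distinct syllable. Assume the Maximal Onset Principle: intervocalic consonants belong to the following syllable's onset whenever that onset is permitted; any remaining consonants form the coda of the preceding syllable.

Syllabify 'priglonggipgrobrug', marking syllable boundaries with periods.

Vowels present: i, o, i, o, u; each is a nucleus, giving 5 syllables.
σ1/σ2 boundary: /gl/ — entire cluster is a permitted onset → onset /gl/, coda ∅.
σ2/σ3 boundary: /ngg/ — longest licit onset from the right is /g/, leaving /ng/ as coda.
σ3/σ4 boundary: cluster /pgr/ — the longest permitted-onset suffix is /gr/; onset = /gr/, preceding coda = /p/.
σ4/σ5 boundary: cluster /br/ — /br/ is itself a permitted onset, so the whole cluster goes right; preceding coda = ∅.

pri.glong.gip.gro.brug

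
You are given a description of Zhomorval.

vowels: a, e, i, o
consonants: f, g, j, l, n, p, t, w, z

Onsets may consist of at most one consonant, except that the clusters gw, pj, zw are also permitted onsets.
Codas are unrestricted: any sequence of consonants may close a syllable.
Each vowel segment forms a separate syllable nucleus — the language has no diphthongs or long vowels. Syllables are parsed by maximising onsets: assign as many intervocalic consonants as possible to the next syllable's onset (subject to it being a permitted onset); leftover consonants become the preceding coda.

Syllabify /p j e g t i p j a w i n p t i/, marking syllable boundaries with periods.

Vowels present: e, i, a, i, i; each is a nucleus, giving 5 syllables.
Between /e/ (V1) and /i/ (V2): /gt/ — longest licit onset from the right is /t/, leaving /g/ as coda.
Between /i/ (V2) and /a/ (V3): /pj/ is a licit onset in full, so it all attaches to the next syllable.
Between /a/ (V3) and /i/ (V4): /w/ is a single consonant, so it becomes the next onset.
Between /i/ (V4) and /i/ (V5): /npt/; trying suffixes from longest down, /t/ is the first permitted one, so coda /np/ | onset /t/.

pjeg.ti.pja.winp.ti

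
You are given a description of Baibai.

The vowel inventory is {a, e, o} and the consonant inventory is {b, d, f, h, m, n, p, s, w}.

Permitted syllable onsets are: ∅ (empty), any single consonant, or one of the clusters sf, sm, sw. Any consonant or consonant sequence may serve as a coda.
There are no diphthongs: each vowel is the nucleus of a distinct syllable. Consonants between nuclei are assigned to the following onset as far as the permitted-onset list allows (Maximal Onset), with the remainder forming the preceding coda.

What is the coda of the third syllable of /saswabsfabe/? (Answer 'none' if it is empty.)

none

The vowels are a, a, a, e — 4 nuclei, so 4 syllables.
σ1/σ2 boundary: /sw/ is a licit onset in full, so it all attaches to the next syllable.
σ2/σ3 boundary: /bsf/ splits as /b/ + /sf/ (/sf/ is the longest suffix that is a licit onset).
σ3/σ4 boundary: just /b/ — single C goes to the following onset.
Putting it together: sa.swab.sfa.be.
Syllable 3 is /sfa/: onset /sf/, nucleus /a/, coda ∅.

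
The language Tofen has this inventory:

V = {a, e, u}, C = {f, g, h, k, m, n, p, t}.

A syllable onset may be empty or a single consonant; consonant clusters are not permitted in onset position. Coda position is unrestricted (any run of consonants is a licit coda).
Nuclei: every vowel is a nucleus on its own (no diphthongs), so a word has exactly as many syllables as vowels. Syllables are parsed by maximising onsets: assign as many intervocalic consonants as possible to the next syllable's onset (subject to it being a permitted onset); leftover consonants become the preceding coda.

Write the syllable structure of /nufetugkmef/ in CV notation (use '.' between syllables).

Vowels present: u, e, u, e; each is a nucleus, giving 4 syllables.
V1 /u/ – V2 /e/: /f/ is a single consonant, so it becomes the next onset.
V2 /e/ – V3 /u/: /t/ is a single consonant, so it becomes the next onset.
V3 /u/ – V4 /e/: /gkm/; trying suffixes from longest down, /m/ is the first permitted one, so coda /gk/ | onset /m/.
Result: nu.fe.tugk.mef.
Mapping each syllable to C/V: /nu/ → CV, /fe/ → CV, /tugk/ → CVCC, /mef/ → CVC.

CV.CV.CVCC.CVC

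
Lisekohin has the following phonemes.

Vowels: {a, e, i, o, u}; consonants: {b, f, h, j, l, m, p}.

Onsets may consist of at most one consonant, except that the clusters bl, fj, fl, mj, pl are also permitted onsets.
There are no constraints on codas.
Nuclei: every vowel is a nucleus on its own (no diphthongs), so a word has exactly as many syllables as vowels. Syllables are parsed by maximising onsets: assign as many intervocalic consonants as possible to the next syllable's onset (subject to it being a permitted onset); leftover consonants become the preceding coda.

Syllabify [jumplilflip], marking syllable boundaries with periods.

The vowels are u, i, i — 3 nuclei, so 3 syllables.
/u…i/ gap (V1→V2): cluster /mpl/ — the longest permitted-onset suffix is /pl/; onset = /pl/, preceding coda = /m/.
/i…i/ gap (V2→V3): /lfl/; trying suffixes from longest down, /fl/ is the first permitted one, so coda /l/ | onset /fl/.

jum.plil.flip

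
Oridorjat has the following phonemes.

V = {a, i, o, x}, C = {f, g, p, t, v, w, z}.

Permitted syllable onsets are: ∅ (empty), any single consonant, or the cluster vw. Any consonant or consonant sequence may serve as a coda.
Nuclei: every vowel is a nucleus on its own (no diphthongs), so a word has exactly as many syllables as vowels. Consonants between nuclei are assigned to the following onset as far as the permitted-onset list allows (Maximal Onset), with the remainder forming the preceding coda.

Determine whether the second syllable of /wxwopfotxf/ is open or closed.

closed

Vowels present: x, o, o, x; each is a nucleus, giving 4 syllables.
σ1/σ2 boundary: /w/ → onset of the next syllable (single consonants are always licit onsets).
σ2/σ3 boundary: /pf/ — longest licit onset from the right is /f/, leaving /p/ as coda.
σ3/σ4 boundary: just /t/ — single C goes to the following onset.
Putting it together: wx.wop.fo.txf.
Syllable 2 is /wop/ with coda /p/, so it is closed.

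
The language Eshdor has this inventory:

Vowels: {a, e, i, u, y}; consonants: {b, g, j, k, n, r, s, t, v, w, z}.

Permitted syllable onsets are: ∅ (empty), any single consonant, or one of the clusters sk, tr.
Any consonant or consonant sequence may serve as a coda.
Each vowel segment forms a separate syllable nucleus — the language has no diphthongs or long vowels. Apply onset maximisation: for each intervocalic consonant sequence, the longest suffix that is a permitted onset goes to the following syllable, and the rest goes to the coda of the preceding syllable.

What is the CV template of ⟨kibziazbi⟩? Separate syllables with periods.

CVC.CV.VC.CV

Vowels present: i, i, a, i; each is a nucleus, giving 4 syllables.
/i…i/ gap (V1→V2): /bz/; trying suffixes from longest down, /z/ is the first permitted one, so coda /b/ | onset /z/.
/i…a/ gap (V2→V3): nothing intervenes; syllable break is V.V.
/a…i/ gap (V3→V4): cluster /zb/ — the longest permitted-onset suffix is /b/; onset = /b/, preceding coda = /z/.
Result: kib.zi.az.bi.
Mapping each syllable to C/V: /kib/ → CVC, /zi/ → CV, /az/ → VC, /bi/ → CV.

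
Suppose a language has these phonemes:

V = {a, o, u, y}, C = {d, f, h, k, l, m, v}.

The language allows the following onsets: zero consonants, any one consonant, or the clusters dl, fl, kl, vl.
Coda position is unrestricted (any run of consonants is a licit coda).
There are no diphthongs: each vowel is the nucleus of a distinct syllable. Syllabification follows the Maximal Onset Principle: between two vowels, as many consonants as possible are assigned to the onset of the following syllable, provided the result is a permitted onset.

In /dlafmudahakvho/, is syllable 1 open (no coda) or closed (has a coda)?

closed

Nuclei (vowels): a, u, a, a, o → 5 syllables.
Between /a/ (V1) and /u/ (V2): cluster /fm/ — the longest permitted-onset suffix is /m/; onset = /m/, preceding coda = /f/.
Between /u/ (V2) and /a/ (V3): /d/ → onset of the next syllable (single consonants are always licit onsets).
Between /a/ (V3) and /a/ (V4): just /h/ — single C goes to the following onset.
Between /a/ (V4) and /o/ (V5): /kvh/; trying suffixes from longest down, /h/ is the first permitted one, so coda /kv/ | onset /h/.
Putting it together: dlaf.mu.da.hakv.ho.
Syllable 1 is /dlaf/ with coda /f/, so it is closed.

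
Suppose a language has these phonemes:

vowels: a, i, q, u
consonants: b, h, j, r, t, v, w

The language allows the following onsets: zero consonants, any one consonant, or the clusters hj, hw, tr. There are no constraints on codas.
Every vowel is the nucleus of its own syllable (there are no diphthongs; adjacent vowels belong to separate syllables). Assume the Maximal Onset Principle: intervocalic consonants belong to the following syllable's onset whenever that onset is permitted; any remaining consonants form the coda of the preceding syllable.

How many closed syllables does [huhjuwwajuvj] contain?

2

The vowels are u, u, a, u — 4 nuclei, so 4 syllables.
σ1/σ2 boundary: /hj/ is a licit onset in full, so it all attaches to the next syllable.
σ2/σ3 boundary: /ww/ — longest licit onset from the right is /w/, leaving /w/ as coda.
σ3/σ4 boundary: /j/ → onset of the next syllable (single consonants are always licit onsets).
Result: hu.hjuw.wa.juvj.
Classifying each syllable: /hu/ (open), /hjuw/ (closed), /wa/ (open), /juvj/ (closed).
Closed syllables: 2.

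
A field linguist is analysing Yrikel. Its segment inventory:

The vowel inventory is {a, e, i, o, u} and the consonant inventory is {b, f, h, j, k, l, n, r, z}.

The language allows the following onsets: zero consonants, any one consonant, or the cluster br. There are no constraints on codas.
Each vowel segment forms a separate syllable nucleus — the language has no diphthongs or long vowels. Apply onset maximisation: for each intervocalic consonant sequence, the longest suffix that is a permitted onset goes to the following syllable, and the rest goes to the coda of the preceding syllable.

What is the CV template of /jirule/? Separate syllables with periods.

CV.CV.CV

Nuclei (vowels): i, u, e → 3 syllables.
/i…u/ gap (V1→V2): /r/ is a single consonant, so it becomes the next onset.
/u…e/ gap (V2→V3): just /l/ — single C goes to the following onset.
Putting it together: ji.ru.le.
Mapping each syllable to C/V: /ji/ → CV, /ru/ → CV, /le/ → CV.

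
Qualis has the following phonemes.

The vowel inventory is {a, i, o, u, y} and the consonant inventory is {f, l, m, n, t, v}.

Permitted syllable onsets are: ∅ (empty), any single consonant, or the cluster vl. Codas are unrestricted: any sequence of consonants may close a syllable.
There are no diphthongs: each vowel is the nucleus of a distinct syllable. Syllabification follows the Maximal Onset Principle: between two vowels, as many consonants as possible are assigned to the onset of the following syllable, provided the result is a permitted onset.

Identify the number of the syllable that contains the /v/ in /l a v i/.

Nuclei (vowels): a, i → 2 syllables.
V1 /a/ – V2 /i/: /v/ → onset of the next syllable (single consonants are always licit onsets).
Syllabification: la.vi.
The /v/ is in the onset of syllable 2 (/vi/).

2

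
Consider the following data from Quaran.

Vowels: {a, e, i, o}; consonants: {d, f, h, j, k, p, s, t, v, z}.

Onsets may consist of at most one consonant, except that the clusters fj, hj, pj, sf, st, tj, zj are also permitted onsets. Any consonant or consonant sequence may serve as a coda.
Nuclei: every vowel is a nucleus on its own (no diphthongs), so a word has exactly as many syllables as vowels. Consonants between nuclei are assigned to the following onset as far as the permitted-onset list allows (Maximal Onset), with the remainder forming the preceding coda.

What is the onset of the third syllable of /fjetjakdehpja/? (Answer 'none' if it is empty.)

Nuclei (vowels): e, a, e, a → 4 syllables.
/e…a/ gap (V1→V2): /tj/ is a licit onset in full, so it all attaches to the next syllable.
/a…e/ gap (V2→V3): /kd/; trying suffixes from longest down, /d/ is the first permitted one, so coda /k/ | onset /d/.
/e…a/ gap (V3→V4): /hpj/ splits as /h/ + /pj/ (/pj/ is the longest suffix that is a licit onset).
Result: fje.tjak.deh.pja.
Syllable 3 is /deh/: onset /d/, nucleus /e/, coda /h/.

d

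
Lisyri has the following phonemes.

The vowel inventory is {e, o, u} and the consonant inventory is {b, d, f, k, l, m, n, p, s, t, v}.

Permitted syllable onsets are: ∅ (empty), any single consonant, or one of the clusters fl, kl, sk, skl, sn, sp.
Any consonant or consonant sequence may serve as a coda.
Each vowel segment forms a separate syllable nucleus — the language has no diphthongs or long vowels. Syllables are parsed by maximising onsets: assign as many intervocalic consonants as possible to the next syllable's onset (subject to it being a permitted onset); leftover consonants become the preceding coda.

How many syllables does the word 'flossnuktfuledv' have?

4

The vowels are o, u, u, e — 4 nuclei, so 4 syllables.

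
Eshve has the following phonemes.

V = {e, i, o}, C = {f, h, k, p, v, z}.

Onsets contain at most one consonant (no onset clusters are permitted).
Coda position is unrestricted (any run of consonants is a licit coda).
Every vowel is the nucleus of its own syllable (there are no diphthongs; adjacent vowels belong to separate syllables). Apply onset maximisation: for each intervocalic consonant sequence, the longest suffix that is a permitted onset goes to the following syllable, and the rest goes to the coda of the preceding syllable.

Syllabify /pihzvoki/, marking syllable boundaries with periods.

pihz.vo.ki

Nuclei (vowels): i, o, i → 3 syllables.
V1 /i/ – V2 /o/: /hzv/ — longest licit onset from the right is /v/, leaving /hz/ as coda.
V2 /o/ – V3 /i/: /k/ is a single consonant, so it becomes the next onset.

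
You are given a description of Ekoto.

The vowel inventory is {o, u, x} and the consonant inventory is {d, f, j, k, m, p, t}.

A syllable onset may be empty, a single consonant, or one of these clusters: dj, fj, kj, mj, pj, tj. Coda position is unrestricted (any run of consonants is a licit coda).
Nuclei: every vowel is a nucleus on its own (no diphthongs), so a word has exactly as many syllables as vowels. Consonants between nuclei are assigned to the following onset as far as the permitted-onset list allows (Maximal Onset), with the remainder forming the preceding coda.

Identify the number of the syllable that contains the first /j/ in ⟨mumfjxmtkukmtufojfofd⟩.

The vowels are u, x, u, u, o, o — 6 nuclei, so 6 syllables.
σ1/σ2 boundary: cluster /mfj/ — the longest permitted-onset suffix is /fj/; onset = /fj/, preceding coda = /m/.
σ2/σ3 boundary: /mtk/; trying suffixes from longest down, /k/ is the first permitted one, so coda /mt/ | onset /k/.
σ3/σ4 boundary: /kmt/; trying suffixes from longest down, /t/ is the first permitted one, so coda /km/ | onset /t/.
σ4/σ5 boundary: /f/ → onset of the next syllable (single consonants are always licit onsets).
σ5/σ6 boundary: /jf/ — longest licit onset from the right is /f/, leaving /j/ as coda.
Putting it together: mum.fjxmt.kukm.tu.foj.fofd.
The first /j/ is in the onset of syllable 2 (/fjxmt/).

2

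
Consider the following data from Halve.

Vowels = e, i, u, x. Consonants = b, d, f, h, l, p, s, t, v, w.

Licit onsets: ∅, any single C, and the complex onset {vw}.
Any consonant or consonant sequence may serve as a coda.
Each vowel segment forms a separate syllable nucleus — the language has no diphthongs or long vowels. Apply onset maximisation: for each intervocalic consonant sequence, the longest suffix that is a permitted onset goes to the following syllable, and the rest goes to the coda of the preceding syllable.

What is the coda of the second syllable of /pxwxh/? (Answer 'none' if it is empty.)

Nuclei (vowels): x, x → 2 syllables.
/x…x/ gap (V1→V2): /w/ is a single consonant, so it becomes the next onset.
Syllabification: px.wxh.
Syllable 2 is /wxh/: onset /w/, nucleus /x/, coda /h/.

h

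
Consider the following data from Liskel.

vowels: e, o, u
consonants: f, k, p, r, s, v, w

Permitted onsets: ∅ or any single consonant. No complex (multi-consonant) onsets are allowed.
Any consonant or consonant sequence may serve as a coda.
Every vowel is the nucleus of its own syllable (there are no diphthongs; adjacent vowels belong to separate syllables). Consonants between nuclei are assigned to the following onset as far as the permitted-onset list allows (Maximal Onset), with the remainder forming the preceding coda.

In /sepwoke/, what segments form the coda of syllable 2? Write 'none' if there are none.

The vowels are e, o, e — 3 nuclei, so 3 syllables.
/e…o/ gap (V1→V2): /pw/; trying suffixes from longest down, /w/ is the first permitted one, so coda /p/ | onset /w/.
/o…e/ gap (V2→V3): just /k/ — single C goes to the following onset.
So the parse is sep.wo.ke.
Syllable 2 is /wo/: onset /w/, nucleus /o/, coda ∅.

none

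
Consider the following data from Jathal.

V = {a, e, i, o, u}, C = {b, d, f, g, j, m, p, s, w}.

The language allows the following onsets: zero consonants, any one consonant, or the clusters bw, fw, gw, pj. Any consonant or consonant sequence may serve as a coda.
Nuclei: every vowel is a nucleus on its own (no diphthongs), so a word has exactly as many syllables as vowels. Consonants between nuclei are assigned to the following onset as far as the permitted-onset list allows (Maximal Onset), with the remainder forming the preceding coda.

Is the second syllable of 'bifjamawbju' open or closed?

The vowels are i, a, a, u — 4 nuclei, so 4 syllables.
/i…a/ gap (V1→V2): /fj/; trying suffixes from longest down, /j/ is the first permitted one, so coda /f/ | onset /j/.
/a…a/ gap (V2→V3): /m/ → onset of the next syllable (single consonants are always licit onsets).
/a…u/ gap (V3→V4): /wbj/ — longest licit onset from the right is /j/, leaving /wb/ as coda.
Result: bif.ja.mawb.ju.
Syllable 2 is /ja/; it ends in its nucleus with no coda, so it is open.

open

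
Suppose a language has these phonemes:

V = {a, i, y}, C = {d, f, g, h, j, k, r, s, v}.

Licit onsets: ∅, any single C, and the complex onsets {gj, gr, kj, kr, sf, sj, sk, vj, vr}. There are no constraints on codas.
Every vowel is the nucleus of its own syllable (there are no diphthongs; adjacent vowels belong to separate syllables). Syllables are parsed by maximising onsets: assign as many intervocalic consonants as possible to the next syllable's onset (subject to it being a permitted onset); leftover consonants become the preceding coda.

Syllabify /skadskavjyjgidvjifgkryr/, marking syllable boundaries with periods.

The vowels are a, a, y, i, i, y — 6 nuclei, so 6 syllables.
/a…a/ gap (V1→V2): /dsk/ — longest licit onset from the right is /sk/, leaving /d/ as coda.
/a…y/ gap (V2→V3): /vj/ is a licit onset in full, so it all attaches to the next syllable.
/y…i/ gap (V3→V4): /jg/ — longest licit onset from the right is /g/, leaving /j/ as coda.
/i…i/ gap (V4→V5): cluster /dvj/ — the longest permitted-onset suffix is /vj/; onset = /vj/, preceding coda = /d/.
/i…y/ gap (V5→V6): /fgkr/ — longest licit onset from the right is /kr/, leaving /fg/ as coda.

skad.ska.vjyj.gid.vjifg.kryr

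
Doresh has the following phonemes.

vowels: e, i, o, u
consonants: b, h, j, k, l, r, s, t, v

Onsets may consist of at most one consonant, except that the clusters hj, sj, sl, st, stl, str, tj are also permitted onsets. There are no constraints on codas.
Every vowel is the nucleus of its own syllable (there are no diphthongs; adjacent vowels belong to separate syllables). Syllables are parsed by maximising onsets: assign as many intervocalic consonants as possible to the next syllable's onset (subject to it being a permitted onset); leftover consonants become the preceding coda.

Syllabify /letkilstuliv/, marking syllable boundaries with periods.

let.kil.stu.liv

Vowels present: e, i, u, i; each is a nucleus, giving 4 syllables.
Between /e/ (V1) and /i/ (V2): /tk/ splits as /t/ + /k/ (/k/ is the longest suffix that is a licit onset).
Between /i/ (V2) and /u/ (V3): /lst/ — longest licit onset from the right is /st/, leaving /l/ as coda.
Between /u/ (V3) and /i/ (V4): just /l/ — single C goes to the following onset.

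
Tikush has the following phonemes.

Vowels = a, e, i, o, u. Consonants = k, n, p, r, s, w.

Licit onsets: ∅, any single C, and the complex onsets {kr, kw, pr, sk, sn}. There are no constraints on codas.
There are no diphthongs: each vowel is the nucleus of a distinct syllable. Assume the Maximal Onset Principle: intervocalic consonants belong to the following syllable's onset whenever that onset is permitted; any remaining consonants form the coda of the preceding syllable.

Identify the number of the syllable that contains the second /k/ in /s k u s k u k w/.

The vowels are u, u — 2 nuclei, so 2 syllables.
Between /u/ (V1) and /u/ (V2): cluster /sk/ — /sk/ is itself a permitted onset, so the whole cluster goes right; preceding coda = ∅.
So the parse is sku.skukw.
The second /k/ is in the onset of syllable 2 (/skukw/).

2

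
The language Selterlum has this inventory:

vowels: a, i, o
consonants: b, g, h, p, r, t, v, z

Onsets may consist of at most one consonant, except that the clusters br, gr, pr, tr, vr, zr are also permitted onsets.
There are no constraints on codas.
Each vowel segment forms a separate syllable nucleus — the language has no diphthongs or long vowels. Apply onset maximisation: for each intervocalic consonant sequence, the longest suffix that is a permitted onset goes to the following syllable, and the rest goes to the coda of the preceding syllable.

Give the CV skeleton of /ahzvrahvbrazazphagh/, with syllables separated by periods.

Nuclei (vowels): a, a, a, a, a → 5 syllables.
Between /a/ (V1) and /a/ (V2): /hzvr/ — longest licit onset from the right is /vr/, leaving /hz/ as coda.
Between /a/ (V2) and /a/ (V3): /hvbr/; trying suffixes from longest down, /br/ is the first permitted one, so coda /hv/ | onset /br/.
Between /a/ (V3) and /a/ (V4): /z/ → onset of the next syllable (single consonants are always licit onsets).
Between /a/ (V4) and /a/ (V5): /zph/ — longest licit onset from the right is /h/, leaving /zp/ as coda.
Putting it together: ahz.vrahv.bra.zazp.hagh.
Mapping each syllable to C/V: /ahz/ → VCC, /vrahv/ → CCVCC, /bra/ → CCV, /zazp/ → CVCC, /hagh/ → CVCC.

VCC.CCVCC.CCV.CVCC.CVCC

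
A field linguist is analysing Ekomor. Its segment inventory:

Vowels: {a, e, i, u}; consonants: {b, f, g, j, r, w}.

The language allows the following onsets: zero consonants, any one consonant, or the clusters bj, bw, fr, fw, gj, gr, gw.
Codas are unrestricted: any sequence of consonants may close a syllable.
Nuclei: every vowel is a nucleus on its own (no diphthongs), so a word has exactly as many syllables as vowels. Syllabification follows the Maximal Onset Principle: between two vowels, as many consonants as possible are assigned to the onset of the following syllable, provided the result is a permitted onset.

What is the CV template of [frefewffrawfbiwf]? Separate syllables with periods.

CCV.CVCC.CCVCC.CVCC

Nuclei (vowels): e, e, a, i → 4 syllables.
V1 /e/ – V2 /e/: /f/ → onset of the next syllable (single consonants are always licit onsets).
V2 /e/ – V3 /a/: /wffr/; trying suffixes from longest down, /fr/ is the first permitted one, so coda /wf/ | onset /fr/.
V3 /a/ – V4 /i/: /wfb/ splits as /wf/ + /b/ (/b/ is the longest suffix that is a licit onset).
Syllabification: fre.fewf.frawf.biwf.
Mapping each syllable to C/V: /fre/ → CCV, /fewf/ → CVCC, /frawf/ → CCVCC, /biwf/ → CVCC.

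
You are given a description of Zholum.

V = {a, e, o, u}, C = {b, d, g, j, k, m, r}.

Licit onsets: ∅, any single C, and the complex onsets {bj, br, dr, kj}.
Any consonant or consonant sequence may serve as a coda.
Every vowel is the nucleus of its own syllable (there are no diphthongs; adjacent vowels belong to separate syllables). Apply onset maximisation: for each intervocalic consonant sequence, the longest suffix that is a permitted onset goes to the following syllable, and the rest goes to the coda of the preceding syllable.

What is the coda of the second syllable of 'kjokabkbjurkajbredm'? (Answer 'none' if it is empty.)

The vowels are o, a, u, a, e — 5 nuclei, so 5 syllables.
V1 /o/ – V2 /a/: /k/ is a single consonant, so it becomes the next onset.
V2 /a/ – V3 /u/: /bkbj/ splits as /bk/ + /bj/ (/bj/ is the longest suffix that is a licit onset).
V3 /u/ – V4 /a/: /rk/ splits as /r/ + /k/ (/k/ is the longest suffix that is a licit onset).
V4 /a/ – V5 /e/: /jbr/ splits as /j/ + /br/ (/br/ is the longest suffix that is a licit onset).
Syllabification: kjo.kabk.bjur.kaj.bredm.
Syllable 2 is /kabk/: onset /k/, nucleus /a/, coda /bk/.

bk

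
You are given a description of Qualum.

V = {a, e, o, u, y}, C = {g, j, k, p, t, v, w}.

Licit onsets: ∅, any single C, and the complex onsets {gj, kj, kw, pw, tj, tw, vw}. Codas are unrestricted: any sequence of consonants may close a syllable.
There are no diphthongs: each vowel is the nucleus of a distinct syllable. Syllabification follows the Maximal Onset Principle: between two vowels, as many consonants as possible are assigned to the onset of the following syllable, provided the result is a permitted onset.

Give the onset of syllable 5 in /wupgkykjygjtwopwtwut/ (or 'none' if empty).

tw

Nuclei (vowels): u, y, y, o, u → 5 syllables.
/u…y/ gap (V1→V2): cluster /pgk/ — the longest permitted-onset suffix is /k/; onset = /k/, preceding coda = /pg/.
/y…y/ gap (V2→V3): /kj/ is a licit onset in full, so it all attaches to the next syllable.
/y…o/ gap (V3→V4): /gjtw/ — longest licit onset from the right is /tw/, leaving /gj/ as coda.
/o…u/ gap (V4→V5): /pwtw/ splits as /pw/ + /tw/ (/tw/ is the longest suffix that is a licit onset).
Syllabification: wupg.ky.kjygj.twopw.twut.
Syllable 5 is /twut/: onset /tw/, nucleus /u/, coda /t/.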